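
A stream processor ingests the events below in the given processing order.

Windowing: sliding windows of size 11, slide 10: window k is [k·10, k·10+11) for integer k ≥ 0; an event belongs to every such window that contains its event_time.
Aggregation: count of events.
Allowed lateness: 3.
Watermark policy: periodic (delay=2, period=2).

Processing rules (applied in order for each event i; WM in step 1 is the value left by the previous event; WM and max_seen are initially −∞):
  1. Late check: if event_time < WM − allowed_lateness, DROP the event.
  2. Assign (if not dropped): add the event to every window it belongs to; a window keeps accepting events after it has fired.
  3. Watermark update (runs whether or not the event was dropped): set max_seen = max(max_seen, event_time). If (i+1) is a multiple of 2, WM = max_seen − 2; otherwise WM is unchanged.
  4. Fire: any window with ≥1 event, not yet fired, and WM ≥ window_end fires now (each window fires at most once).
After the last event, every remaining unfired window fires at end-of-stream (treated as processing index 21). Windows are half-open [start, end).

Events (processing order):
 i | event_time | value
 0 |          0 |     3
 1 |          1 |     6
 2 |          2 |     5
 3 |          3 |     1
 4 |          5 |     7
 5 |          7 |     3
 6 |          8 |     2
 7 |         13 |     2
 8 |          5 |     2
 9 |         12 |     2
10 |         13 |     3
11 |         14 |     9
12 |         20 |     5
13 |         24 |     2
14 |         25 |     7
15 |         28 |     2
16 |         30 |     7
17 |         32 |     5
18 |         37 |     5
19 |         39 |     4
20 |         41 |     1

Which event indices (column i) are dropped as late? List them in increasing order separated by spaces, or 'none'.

i=0 t=0 v=3: → [0,11); WM=−∞
i=1 t=1 v=6: → [0,11); WM=-1
i=2 t=2 v=5: → [0,11); WM=-1
i=3 t=3 v=1: → [0,11); WM=1
i=4 t=5 v=7: → [0,11); WM=1
i=5 t=7 v=3: → [0,11); WM=5
i=6 t=8 v=2: → [0,11); WM=5
i=7 t=13 v=2: → [10,21); WM=11; [0,11) fires=7
i=8 t=5 v=2: DROP (t<11-3); WM=11
i=9 t=12 v=2: → [10,21); WM=11
i=10 t=13 v=3: → [10,21); WM=11
i=11 t=14 v=9: → [10,21); WM=12
i=12 t=20 v=5: → [20,31),[10,21); WM=12
i=13 t=24 v=2: → [20,31); WM=22; [10,21) fires=5
i=14 t=25 v=7: → [20,31); WM=22
i=15 t=28 v=2: → [20,31); WM=26
i=16 t=30 v=7: → [30,41),[20,31); WM=26
i=17 t=32 v=5: → [30,41); WM=30
i=18 t=37 v=5: → [30,41); WM=30
i=19 t=39 v=4: → [30,41); WM=37; [20,31) fires=5
i=20 t=41 v=1: → [40,51); WM=37

8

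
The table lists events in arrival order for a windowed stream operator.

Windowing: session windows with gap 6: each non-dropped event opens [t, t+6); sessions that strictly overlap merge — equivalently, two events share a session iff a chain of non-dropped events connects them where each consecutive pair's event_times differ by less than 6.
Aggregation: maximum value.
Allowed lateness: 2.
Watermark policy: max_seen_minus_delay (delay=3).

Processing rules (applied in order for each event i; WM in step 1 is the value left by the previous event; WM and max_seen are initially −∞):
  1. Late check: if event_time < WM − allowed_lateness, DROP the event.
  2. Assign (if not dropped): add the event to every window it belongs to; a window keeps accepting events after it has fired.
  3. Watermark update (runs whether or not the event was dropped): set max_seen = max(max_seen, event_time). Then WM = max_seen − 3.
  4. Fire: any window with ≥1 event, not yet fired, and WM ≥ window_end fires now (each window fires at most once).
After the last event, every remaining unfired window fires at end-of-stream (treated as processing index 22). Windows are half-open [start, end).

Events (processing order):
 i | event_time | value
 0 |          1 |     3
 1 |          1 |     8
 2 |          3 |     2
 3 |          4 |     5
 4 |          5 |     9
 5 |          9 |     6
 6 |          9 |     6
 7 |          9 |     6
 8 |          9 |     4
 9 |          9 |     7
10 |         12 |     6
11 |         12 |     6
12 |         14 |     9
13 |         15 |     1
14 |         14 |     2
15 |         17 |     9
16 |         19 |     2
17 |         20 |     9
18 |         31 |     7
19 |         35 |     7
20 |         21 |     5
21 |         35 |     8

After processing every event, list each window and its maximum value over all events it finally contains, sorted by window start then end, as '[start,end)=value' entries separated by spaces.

[1,26)=9 [31,41)=8

i=0 t=1 v=3: → [1,7); WM=-2
i=1 t=1 v=8: → [1,7); WM=-2
i=2 t=3 v=2: → [1,9); WM=0
i=3 t=4 v=5: → [1,10); WM=1
i=4 t=5 v=9: → [1,11); WM=2
i=5 t=9 v=6: → [1,15); WM=6
i=6 t=9 v=6: → [1,15); WM=6
i=7 t=9 v=6: → [1,15); WM=6
i=8 t=9 v=4: → [1,15); WM=6
i=9 t=9 v=7: → [1,15); WM=6
i=10 t=12 v=6: → [1,18); WM=9
i=11 t=12 v=6: → [1,18); WM=9
i=12 t=14 v=9: → [1,20); WM=11
i=13 t=15 v=1: → [1,21); WM=12
i=14 t=14 v=2: → [1,21); WM=12
i=15 t=17 v=9: → [1,23); WM=14
i=16 t=19 v=2: → [1,25); WM=16
i=17 t=20 v=9: → [1,26); WM=17
i=18 t=31 v=7: → [31,37); WM=28
i=19 t=35 v=7: → [31,41); WM=32
i=20 t=21 v=5: DROP (t<32-2); WM=32
i=21 t=35 v=8: → [31,41); WM=32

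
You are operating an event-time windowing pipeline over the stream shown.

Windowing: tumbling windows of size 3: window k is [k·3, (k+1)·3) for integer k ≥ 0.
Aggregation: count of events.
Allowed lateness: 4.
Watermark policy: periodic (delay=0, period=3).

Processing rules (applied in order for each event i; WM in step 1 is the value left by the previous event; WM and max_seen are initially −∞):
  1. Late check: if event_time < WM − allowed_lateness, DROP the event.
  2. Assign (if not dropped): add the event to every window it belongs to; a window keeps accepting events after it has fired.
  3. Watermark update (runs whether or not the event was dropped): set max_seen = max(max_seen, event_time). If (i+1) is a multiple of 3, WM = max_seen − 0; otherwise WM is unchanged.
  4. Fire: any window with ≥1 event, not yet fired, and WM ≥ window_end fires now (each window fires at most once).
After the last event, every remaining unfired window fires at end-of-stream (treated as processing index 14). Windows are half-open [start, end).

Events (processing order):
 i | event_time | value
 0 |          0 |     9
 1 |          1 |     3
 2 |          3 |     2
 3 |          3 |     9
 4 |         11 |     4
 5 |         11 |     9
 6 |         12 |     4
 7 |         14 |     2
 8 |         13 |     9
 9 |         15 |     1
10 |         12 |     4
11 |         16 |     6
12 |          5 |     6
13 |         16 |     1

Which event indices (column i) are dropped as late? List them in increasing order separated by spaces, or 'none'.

i=0 t=0 v=9: → [0,3); WM=−∞
i=1 t=1 v=3: → [0,3); WM=−∞
i=2 t=3 v=2: → [3,6); WM=3; [0,3) fires=2
i=3 t=3 v=9: → [3,6); WM=3
i=4 t=11 v=4: → [9,12); WM=3
i=5 t=11 v=9: → [9,12); WM=11; [3,6) fires=2
i=6 t=12 v=4: → [12,15); WM=11
i=7 t=14 v=2: → [12,15); WM=11
i=8 t=13 v=9: → [12,15); WM=14; [9,12) fires=2
i=9 t=15 v=1: → [15,18); WM=14
i=10 t=12 v=4: → [12,15); WM=14
i=11 t=16 v=6: → [15,18); WM=16; [12,15) fires=4
i=12 t=5 v=6: DROP (t<16-4); WM=16
i=13 t=16 v=1: → [15,18); WM=16

12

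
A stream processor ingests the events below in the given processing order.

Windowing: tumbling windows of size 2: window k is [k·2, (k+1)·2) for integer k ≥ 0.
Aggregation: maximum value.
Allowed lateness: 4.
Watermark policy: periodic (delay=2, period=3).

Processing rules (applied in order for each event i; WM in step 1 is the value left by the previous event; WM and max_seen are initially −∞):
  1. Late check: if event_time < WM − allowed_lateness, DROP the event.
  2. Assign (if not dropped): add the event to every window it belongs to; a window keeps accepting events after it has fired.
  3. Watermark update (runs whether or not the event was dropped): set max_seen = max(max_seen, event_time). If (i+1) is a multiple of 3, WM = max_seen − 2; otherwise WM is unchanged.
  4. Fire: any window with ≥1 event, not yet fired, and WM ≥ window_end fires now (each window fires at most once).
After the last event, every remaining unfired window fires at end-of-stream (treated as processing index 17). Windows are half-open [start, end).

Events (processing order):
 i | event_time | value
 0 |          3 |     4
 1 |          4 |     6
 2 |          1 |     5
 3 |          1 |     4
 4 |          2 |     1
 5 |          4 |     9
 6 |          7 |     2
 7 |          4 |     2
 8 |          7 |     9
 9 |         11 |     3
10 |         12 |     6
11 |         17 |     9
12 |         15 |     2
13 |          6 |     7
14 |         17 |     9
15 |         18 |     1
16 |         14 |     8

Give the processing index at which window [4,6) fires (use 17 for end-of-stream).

11

i=0 t=3 v=4: → [2,4); WM=−∞
i=1 t=4 v=6: → [4,6); WM=−∞
i=2 t=1 v=5: → [0,2); WM=2; [0,2) fires=5
i=3 t=1 v=4: → [0,2); WM=2
i=4 t=2 v=1: → [2,4); WM=2
i=5 t=4 v=9: → [4,6); WM=2
i=6 t=7 v=2: → [6,8); WM=2
i=7 t=4 v=2: → [4,6); WM=2
i=8 t=7 v=9: → [6,8); WM=5; [2,4) fires=4
i=9 t=11 v=3: → [10,12); WM=5
i=10 t=12 v=6: → [12,14); WM=5
i=11 t=17 v=9: → [16,18); WM=15; [4,6) fires=9 [6,8) fires=9 [10,12) fires=3 [12,14) fires=6
i=12 t=15 v=2: → [14,16); WM=15
i=13 t=6 v=7: DROP (t<15-4); WM=15
i=14 t=17 v=9: → [16,18); WM=15
i=15 t=18 v=1: → [18,20); WM=15
i=16 t=14 v=8: → [14,16); WM=15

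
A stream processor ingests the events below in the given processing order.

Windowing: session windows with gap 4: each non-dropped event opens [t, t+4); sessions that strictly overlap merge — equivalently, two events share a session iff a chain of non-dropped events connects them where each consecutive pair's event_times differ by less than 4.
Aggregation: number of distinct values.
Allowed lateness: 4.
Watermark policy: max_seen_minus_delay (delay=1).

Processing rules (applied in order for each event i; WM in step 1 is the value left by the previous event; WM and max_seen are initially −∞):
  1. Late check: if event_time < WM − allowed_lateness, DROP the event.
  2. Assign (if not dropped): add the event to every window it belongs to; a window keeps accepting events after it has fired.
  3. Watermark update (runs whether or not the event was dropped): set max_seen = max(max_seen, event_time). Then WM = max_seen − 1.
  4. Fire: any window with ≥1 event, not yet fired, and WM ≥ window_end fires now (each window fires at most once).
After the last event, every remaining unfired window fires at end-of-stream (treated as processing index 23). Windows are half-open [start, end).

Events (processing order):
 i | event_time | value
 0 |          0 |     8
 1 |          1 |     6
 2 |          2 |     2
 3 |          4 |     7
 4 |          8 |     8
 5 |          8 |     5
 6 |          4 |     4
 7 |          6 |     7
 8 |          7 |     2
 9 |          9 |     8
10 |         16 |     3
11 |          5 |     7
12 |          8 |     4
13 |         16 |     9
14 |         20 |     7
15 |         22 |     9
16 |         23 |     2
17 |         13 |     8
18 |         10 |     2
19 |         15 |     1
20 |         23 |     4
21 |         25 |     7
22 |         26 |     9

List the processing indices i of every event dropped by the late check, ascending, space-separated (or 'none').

11 12 17 18 19

i=0 t=0 v=8: → [0,4); WM=-1
i=1 t=1 v=6: → [0,5); WM=0
i=2 t=2 v=2: → [0,6); WM=1
i=3 t=4 v=7: → [0,8); WM=3
i=4 t=8 v=8: → [8,12); WM=7
i=5 t=8 v=5: → [8,12); WM=7
i=6 t=4 v=4: → [0,8); WM=7
i=7 t=6 v=7: → [0,12); WM=7
i=8 t=7 v=2: → [0,12); WM=7
i=9 t=9 v=8: → [0,13); WM=8
i=10 t=16 v=3: → [16,20); WM=15
i=11 t=5 v=7: DROP (t<15-4); WM=15
i=12 t=8 v=4: DROP (t<15-4); WM=15
i=13 t=16 v=9: → [16,20); WM=15
i=14 t=20 v=7: → [20,24); WM=19
i=15 t=22 v=9: → [20,26); WM=21
i=16 t=23 v=2: → [20,27); WM=22
i=17 t=13 v=8: DROP (t<22-4); WM=22
i=18 t=10 v=2: DROP (t<22-4); WM=22
i=19 t=15 v=1: DROP (t<22-4); WM=22
i=20 t=23 v=4: → [20,27); WM=22
i=21 t=25 v=7: → [20,29); WM=24
i=22 t=26 v=9: → [20,30); WM=25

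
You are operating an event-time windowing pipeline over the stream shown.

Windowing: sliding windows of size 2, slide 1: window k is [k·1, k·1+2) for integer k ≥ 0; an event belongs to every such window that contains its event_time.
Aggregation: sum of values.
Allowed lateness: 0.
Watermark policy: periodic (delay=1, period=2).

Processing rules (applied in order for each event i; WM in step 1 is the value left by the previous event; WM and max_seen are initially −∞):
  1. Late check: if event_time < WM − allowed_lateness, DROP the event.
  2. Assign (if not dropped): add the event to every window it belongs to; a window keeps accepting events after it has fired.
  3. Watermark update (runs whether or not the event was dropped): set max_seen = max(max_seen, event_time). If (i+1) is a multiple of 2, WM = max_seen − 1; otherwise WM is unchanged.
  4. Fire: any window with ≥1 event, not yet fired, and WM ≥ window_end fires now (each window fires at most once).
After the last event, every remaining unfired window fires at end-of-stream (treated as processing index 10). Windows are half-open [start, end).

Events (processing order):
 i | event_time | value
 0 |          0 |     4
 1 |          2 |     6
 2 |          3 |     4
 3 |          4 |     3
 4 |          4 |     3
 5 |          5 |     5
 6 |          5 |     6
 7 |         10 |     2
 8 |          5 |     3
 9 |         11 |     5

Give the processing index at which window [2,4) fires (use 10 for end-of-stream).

5

i=0 t=0 v=4: → [0,2); WM=−∞
i=1 t=2 v=6: → [2,4),[1,3); WM=1
i=2 t=3 v=4: → [3,5),[2,4); WM=1
i=3 t=4 v=3: → [4,6),[3,5); WM=3; [0,2) fires=4 [1,3) fires=6
i=4 t=4 v=3: → [4,6),[3,5); WM=3
i=5 t=5 v=5: → [5,7),[4,6); WM=4; [2,4) fires=10
i=6 t=5 v=6: → [5,7),[4,6); WM=4
i=7 t=10 v=2: → [10,12),[9,11); WM=9; [3,5) fires=10 [4,6) fires=17 [5,7) fires=11
i=8 t=5 v=3: DROP (t<9-0); WM=9
i=9 t=11 v=5: → [11,13),[10,12); WM=10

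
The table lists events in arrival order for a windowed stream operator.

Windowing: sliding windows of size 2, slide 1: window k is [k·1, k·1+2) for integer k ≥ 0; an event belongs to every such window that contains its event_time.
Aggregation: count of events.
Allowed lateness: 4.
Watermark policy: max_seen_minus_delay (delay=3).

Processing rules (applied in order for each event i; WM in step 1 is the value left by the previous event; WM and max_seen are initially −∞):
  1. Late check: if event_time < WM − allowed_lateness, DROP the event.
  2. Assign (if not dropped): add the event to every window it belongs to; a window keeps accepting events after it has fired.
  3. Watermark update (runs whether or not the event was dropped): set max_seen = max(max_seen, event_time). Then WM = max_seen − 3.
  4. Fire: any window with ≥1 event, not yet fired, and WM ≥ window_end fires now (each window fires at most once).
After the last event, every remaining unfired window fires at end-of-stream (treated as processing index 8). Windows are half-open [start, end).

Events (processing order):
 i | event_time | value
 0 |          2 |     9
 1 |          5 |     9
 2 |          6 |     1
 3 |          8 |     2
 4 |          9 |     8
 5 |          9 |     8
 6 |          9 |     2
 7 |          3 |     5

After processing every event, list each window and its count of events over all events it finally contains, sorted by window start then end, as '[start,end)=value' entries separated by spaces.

[1,3)=1 [2,4)=2 [3,5)=1 [4,6)=1 [5,7)=2 [6,8)=1 [7,9)=1 [8,10)=4 [9,11)=3

i=0 t=2 v=9: → [2,4),[1,3); WM=-1
i=1 t=5 v=9: → [5,7),[4,6); WM=2
i=2 t=6 v=1: → [6,8),[5,7); WM=3; [1,3) fires=1
i=3 t=8 v=2: → [8,10),[7,9); WM=5; [2,4) fires=1
i=4 t=9 v=8: → [9,11),[8,10); WM=6; [4,6) fires=1
i=5 t=9 v=8: → [9,11),[8,10); WM=6
i=6 t=9 v=2: → [9,11),[8,10); WM=6
i=7 t=3 v=5: → [3,5),[2,4); WM=6; [3,5) fires=1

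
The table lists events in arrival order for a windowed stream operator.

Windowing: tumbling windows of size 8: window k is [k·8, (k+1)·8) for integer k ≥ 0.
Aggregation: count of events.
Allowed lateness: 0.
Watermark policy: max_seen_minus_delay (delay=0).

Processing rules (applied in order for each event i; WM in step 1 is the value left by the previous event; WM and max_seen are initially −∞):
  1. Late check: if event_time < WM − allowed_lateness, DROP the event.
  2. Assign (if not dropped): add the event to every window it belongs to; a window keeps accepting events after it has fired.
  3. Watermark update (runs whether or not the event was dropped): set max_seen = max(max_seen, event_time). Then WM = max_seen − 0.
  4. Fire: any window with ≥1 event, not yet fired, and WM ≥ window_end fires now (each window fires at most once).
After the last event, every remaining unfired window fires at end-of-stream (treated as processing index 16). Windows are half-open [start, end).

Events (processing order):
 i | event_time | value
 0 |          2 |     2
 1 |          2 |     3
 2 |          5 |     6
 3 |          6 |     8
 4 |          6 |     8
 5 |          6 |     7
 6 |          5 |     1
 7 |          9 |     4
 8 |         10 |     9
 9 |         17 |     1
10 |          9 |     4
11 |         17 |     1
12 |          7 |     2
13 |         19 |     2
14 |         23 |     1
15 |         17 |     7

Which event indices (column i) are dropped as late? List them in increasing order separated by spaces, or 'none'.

i=0 t=2 v=2: → [0,8); WM=2
i=1 t=2 v=3: → [0,8); WM=2
i=2 t=5 v=6: → [0,8); WM=5
i=3 t=6 v=8: → [0,8); WM=6
i=4 t=6 v=8: → [0,8); WM=6
i=5 t=6 v=7: → [0,8); WM=6
i=6 t=5 v=1: DROP (t<6-0); WM=6
i=7 t=9 v=4: → [8,16); WM=9; [0,8) fires=6
i=8 t=10 v=9: → [8,16); WM=10
i=9 t=17 v=1: → [16,24); WM=17; [8,16) fires=2
i=10 t=9 v=4: DROP (t<17-0); WM=17
i=11 t=17 v=1: → [16,24); WM=17
i=12 t=7 v=2: DROP (t<17-0); WM=17
i=13 t=19 v=2: → [16,24); WM=19
i=14 t=23 v=1: → [16,24); WM=23
i=15 t=17 v=7: DROP (t<23-0); WM=23

6 10 12 15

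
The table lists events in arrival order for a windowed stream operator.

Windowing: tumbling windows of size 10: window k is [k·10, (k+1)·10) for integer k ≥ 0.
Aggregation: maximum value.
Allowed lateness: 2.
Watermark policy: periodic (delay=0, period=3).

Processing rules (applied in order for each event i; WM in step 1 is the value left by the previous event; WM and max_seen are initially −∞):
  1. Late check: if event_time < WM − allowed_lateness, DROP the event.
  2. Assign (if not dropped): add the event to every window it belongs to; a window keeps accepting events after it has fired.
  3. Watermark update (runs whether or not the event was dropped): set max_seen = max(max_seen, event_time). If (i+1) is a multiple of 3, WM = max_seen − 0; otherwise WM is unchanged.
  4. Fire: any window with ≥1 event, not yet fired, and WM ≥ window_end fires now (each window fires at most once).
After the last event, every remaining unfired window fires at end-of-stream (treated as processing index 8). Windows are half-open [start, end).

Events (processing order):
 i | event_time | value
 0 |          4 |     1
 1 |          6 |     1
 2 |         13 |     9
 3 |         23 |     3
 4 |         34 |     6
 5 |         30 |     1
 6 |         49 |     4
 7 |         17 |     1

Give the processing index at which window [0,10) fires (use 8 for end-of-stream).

2

i=0 t=4 v=1: → [0,10); WM=−∞
i=1 t=6 v=1: → [0,10); WM=−∞
i=2 t=13 v=9: → [10,20); WM=13; [0,10) fires=1
i=3 t=23 v=3: → [20,30); WM=13
i=4 t=34 v=6: → [30,40); WM=13
i=5 t=30 v=1: → [30,40); WM=34; [10,20) fires=9 [20,30) fires=3
i=6 t=49 v=4: → [40,50); WM=34
i=7 t=17 v=1: DROP (t<34-2); WM=34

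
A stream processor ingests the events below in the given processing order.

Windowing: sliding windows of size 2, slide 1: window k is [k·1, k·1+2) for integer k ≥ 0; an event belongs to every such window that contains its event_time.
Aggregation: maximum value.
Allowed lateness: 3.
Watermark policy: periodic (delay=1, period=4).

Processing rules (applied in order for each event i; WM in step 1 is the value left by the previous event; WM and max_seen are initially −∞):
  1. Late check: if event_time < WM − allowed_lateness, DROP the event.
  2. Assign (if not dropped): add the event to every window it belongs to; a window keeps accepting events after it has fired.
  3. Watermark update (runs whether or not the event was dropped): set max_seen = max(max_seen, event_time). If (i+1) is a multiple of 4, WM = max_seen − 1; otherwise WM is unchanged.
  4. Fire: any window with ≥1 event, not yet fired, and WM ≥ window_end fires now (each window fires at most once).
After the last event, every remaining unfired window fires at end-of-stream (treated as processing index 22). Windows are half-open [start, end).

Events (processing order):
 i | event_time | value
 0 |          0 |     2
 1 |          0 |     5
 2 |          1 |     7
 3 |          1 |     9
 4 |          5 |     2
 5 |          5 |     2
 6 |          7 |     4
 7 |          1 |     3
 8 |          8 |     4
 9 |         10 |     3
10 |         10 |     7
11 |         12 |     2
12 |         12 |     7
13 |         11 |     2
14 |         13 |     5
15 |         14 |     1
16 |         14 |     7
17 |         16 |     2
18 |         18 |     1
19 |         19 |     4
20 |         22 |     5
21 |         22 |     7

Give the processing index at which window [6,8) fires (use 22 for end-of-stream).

i=0 t=0 v=2: → [0,2); WM=−∞
i=1 t=0 v=5: → [0,2); WM=−∞
i=2 t=1 v=7: → [1,3),[0,2); WM=−∞
i=3 t=1 v=9: → [1,3),[0,2); WM=0
i=4 t=5 v=2: → [5,7),[4,6); WM=0
i=5 t=5 v=2: → [5,7),[4,6); WM=0
i=6 t=7 v=4: → [7,9),[6,8); WM=0
i=7 t=1 v=3: → [1,3),[0,2); WM=6; [0,2) fires=9 [1,3) fires=9 [4,6) fires=2
i=8 t=8 v=4: → [8,10),[7,9); WM=6
i=9 t=10 v=3: → [10,12),[9,11); WM=6
i=10 t=10 v=7: → [10,12),[9,11); WM=6
i=11 t=12 v=2: → [12,14),[11,13); WM=11; [5,7) fires=2 [6,8) fires=4 [7,9) fires=4 [8,10) fires=4 [9,11) fires=7
i=12 t=12 v=7: → [12,14),[11,13); WM=11
i=13 t=11 v=2: → [11,13),[10,12); WM=11
i=14 t=13 v=5: → [13,15),[12,14); WM=11
i=15 t=14 v=1: → [14,16),[13,15); WM=13; [10,12) fires=7 [11,13) fires=7
i=16 t=14 v=7: → [14,16),[13,15); WM=13
i=17 t=16 v=2: → [16,18),[15,17); WM=13
i=18 t=18 v=1: → [18,20),[17,19); WM=13
i=19 t=19 v=4: → [19,21),[18,20); WM=18; [12,14) fires=7 [13,15) fires=7 [14,16) fires=7 [15,17) fires=2 [16,18) fires=2
i=20 t=22 v=5: → [22,24),[21,23); WM=18
i=21 t=22 v=7: → [22,24),[21,23); WM=18

11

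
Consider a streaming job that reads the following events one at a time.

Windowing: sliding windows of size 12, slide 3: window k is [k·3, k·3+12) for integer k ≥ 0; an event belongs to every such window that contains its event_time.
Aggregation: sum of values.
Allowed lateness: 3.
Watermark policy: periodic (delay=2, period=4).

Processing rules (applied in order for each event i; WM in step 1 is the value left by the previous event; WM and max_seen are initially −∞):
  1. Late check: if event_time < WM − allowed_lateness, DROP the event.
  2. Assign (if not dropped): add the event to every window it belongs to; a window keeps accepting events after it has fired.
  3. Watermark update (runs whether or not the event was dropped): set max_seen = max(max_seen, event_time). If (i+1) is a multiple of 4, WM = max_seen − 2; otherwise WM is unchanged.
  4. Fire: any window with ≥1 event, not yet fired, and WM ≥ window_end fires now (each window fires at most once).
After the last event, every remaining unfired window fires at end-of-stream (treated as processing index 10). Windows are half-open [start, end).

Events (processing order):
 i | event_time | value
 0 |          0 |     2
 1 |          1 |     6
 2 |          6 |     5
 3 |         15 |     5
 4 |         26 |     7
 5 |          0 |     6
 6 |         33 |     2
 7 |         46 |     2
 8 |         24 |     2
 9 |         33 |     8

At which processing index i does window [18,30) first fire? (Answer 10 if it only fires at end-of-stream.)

7

i=0 t=0 v=2: → [0,12); WM=−∞
i=1 t=1 v=6: → [0,12); WM=−∞
i=2 t=6 v=5: → [6,18),[3,15),[0,12); WM=−∞
i=3 t=15 v=5: → [15,27),[12,24),[9,21),[6,18); WM=13; [0,12) fires=13
i=4 t=26 v=7: → [24,36),[21,33),[18,30),[15,27); WM=13
i=5 t=0 v=6: DROP (t<13-3); WM=13
i=6 t=33 v=2: → [33,45),[30,42),[27,39),[24,36); WM=13
i=7 t=46 v=2: → [45,57),[42,54),[39,51),[36,48); WM=44; [3,15) fires=5 [6,18) fires=10 [9,21) fires=5 [12,24) fires=5 [15,27) fires=12 [18,30) fires=7 [21,33) fires=7 [24,36) fires=9 [27,39) fires=2 [30,42) fires=2
i=8 t=24 v=2: DROP (t<44-3); WM=44
i=9 t=33 v=8: DROP (t<44-3); WM=44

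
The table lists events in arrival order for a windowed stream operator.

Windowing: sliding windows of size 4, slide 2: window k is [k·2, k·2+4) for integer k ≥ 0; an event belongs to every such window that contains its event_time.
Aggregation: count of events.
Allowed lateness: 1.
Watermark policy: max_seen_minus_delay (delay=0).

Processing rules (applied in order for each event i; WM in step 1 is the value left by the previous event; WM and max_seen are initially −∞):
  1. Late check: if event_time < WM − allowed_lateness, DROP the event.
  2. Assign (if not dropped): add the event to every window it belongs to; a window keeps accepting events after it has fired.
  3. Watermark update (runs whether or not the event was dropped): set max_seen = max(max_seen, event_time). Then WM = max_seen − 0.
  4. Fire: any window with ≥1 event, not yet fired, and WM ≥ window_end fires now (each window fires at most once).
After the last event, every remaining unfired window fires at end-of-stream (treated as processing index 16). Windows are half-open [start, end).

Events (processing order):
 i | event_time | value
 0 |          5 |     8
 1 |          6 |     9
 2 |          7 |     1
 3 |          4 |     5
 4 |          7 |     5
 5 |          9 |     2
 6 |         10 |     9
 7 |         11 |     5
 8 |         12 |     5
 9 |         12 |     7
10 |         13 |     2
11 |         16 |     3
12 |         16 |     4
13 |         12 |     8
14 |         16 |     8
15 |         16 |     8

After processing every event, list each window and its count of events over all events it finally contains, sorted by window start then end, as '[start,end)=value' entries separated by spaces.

[2,6)=1 [4,8)=4 [6,10)=4 [8,12)=3 [10,14)=5 [12,16)=3 [14,18)=4 [16,20)=4

i=0 t=5 v=8: → [4,8),[2,6); WM=5
i=1 t=6 v=9: → [6,10),[4,8); WM=6; [2,6) fires=1
i=2 t=7 v=1: → [6,10),[4,8); WM=7
i=3 t=4 v=5: DROP (t<7-1); WM=7
i=4 t=7 v=5: → [6,10),[4,8); WM=7
i=5 t=9 v=2: → [8,12),[6,10); WM=9; [4,8) fires=4
i=6 t=10 v=9: → [10,14),[8,12); WM=10; [6,10) fires=4
i=7 t=11 v=5: → [10,14),[8,12); WM=11
i=8 t=12 v=5: → [12,16),[10,14); WM=12; [8,12) fires=3
i=9 t=12 v=7: → [12,16),[10,14); WM=12
i=10 t=13 v=2: → [12,16),[10,14); WM=13
i=11 t=16 v=3: → [16,20),[14,18); WM=16; [10,14) fires=5 [12,16) fires=3
i=12 t=16 v=4: → [16,20),[14,18); WM=16
i=13 t=12 v=8: DROP (t<16-1); WM=16
i=14 t=16 v=8: → [16,20),[14,18); WM=16
i=15 t=16 v=8: → [16,20),[14,18); WM=16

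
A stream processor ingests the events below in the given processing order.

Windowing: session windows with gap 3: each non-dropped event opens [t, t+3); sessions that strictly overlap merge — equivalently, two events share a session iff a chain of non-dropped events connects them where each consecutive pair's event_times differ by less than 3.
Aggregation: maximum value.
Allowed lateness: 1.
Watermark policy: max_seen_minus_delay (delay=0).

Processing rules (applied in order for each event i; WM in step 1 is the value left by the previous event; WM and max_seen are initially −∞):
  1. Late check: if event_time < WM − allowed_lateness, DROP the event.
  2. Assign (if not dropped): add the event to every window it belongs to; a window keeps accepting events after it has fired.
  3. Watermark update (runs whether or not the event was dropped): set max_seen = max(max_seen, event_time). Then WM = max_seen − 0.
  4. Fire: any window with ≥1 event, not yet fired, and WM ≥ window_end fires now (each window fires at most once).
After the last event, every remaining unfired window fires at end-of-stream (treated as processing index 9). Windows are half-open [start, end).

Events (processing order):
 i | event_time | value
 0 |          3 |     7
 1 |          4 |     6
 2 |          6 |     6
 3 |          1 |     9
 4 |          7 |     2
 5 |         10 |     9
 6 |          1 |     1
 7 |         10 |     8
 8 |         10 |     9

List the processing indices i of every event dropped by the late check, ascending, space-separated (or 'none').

3 6

i=0 t=3 v=7: → [3,6); WM=3
i=1 t=4 v=6: → [3,7); WM=4
i=2 t=6 v=6: → [3,9); WM=6
i=3 t=1 v=9: DROP (t<6-1); WM=6
i=4 t=7 v=2: → [3,10); WM=7
i=5 t=10 v=9: → [10,13); WM=10
i=6 t=1 v=1: DROP (t<10-1); WM=10
i=7 t=10 v=8: → [10,13); WM=10
i=8 t=10 v=9: → [10,13); WM=10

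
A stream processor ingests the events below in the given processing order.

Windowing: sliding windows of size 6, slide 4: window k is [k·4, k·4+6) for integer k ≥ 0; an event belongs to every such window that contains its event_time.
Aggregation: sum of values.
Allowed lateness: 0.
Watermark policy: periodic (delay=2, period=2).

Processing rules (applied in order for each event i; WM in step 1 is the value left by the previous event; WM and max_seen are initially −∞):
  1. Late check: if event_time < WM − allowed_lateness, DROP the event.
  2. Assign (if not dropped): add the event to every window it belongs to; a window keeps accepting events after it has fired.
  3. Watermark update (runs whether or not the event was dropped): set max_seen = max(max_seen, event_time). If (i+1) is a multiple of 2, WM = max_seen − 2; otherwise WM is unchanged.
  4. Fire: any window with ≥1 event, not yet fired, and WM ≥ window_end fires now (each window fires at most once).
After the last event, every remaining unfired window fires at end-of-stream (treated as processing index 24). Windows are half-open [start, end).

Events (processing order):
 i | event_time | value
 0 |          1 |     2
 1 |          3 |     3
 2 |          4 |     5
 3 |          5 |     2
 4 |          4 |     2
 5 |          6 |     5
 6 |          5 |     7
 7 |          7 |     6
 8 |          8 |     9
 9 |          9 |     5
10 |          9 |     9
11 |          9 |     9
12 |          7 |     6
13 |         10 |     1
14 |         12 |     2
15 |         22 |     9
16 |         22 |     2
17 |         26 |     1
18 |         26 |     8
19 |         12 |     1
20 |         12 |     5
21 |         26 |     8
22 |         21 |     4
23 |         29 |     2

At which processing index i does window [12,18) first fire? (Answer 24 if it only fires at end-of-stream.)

i=0 t=1 v=2: → [0,6); WM=−∞
i=1 t=3 v=3: → [0,6); WM=1
i=2 t=4 v=5: → [4,10),[0,6); WM=1
i=3 t=5 v=2: → [4,10),[0,6); WM=3
i=4 t=4 v=2: → [4,10),[0,6); WM=3
i=5 t=6 v=5: → [4,10); WM=4
i=6 t=5 v=7: → [4,10),[0,6); WM=4
i=7 t=7 v=6: → [4,10); WM=5
i=8 t=8 v=9: → [8,14),[4,10); WM=5
i=9 t=9 v=5: → [8,14),[4,10); WM=7; [0,6) fires=21
i=10 t=9 v=9: → [8,14),[4,10); WM=7
i=11 t=9 v=9: → [8,14),[4,10); WM=7
i=12 t=7 v=6: → [4,10); WM=7
i=13 t=10 v=1: → [8,14); WM=8
i=14 t=12 v=2: → [12,18),[8,14); WM=8
i=15 t=22 v=9: → [20,26); WM=20; [4,10) fires=65 [8,14) fires=35 [12,18) fires=2
i=16 t=22 v=2: → [20,26); WM=20
i=17 t=26 v=1: → [24,30); WM=24
i=18 t=26 v=8: → [24,30); WM=24
i=19 t=12 v=1: DROP (t<24-0); WM=24
i=20 t=12 v=5: DROP (t<24-0); WM=24
i=21 t=26 v=8: → [24,30); WM=24
i=22 t=21 v=4: DROP (t<24-0); WM=24
i=23 t=29 v=2: → [28,34),[24,30); WM=27; [20,26) fires=11

15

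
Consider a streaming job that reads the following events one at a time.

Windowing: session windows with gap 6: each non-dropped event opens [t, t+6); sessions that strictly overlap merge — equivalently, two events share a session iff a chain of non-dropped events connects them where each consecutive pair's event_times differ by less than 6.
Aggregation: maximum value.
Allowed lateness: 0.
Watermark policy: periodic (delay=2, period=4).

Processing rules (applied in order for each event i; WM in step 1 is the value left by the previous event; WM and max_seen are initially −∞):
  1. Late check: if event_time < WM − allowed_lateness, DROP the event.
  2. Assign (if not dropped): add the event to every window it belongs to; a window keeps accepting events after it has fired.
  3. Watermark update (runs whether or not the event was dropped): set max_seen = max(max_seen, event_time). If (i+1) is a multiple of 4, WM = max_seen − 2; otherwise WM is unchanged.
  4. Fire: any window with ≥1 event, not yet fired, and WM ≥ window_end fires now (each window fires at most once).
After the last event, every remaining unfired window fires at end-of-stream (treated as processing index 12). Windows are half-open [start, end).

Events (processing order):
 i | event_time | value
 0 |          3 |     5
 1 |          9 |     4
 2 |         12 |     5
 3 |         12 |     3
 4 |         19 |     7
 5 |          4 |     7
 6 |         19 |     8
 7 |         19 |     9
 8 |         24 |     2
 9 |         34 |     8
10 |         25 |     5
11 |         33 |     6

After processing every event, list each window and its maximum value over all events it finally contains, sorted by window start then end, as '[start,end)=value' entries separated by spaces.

[3,9)=5 [9,18)=5 [19,31)=9 [33,40)=8

i=0 t=3 v=5: → [3,9); WM=−∞
i=1 t=9 v=4: → [9,15); WM=−∞
i=2 t=12 v=5: → [9,18); WM=−∞
i=3 t=12 v=3: → [9,18); WM=10
i=4 t=19 v=7: → [19,25); WM=10
i=5 t=4 v=7: DROP (t<10-0); WM=10
i=6 t=19 v=8: → [19,25); WM=10
i=7 t=19 v=9: → [19,25); WM=17
i=8 t=24 v=2: → [19,30); WM=17
i=9 t=34 v=8: → [34,40); WM=17
i=10 t=25 v=5: → [19,31); WM=17
i=11 t=33 v=6: → [33,40); WM=32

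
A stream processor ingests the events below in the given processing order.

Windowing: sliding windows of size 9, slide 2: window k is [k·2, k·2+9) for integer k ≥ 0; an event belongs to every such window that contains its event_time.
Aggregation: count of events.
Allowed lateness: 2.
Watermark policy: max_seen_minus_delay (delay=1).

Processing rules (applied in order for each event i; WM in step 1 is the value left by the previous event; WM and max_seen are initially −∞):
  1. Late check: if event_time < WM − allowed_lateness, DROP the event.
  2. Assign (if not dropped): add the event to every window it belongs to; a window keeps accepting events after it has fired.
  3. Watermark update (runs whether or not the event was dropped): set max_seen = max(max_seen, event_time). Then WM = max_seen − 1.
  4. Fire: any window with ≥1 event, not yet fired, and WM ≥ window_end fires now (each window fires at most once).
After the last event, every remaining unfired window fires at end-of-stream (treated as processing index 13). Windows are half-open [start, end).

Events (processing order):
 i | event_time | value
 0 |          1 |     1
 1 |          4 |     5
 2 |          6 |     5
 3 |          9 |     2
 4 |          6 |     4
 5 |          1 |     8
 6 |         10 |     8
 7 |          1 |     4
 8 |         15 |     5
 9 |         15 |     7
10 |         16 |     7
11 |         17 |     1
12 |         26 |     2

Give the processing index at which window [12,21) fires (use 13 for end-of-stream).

12

i=0 t=1 v=1: → [0,9); WM=0
i=1 t=4 v=5: → [4,13),[2,11),[0,9); WM=3
i=2 t=6 v=5: → [6,15),[4,13),[2,11),[0,9); WM=5
i=3 t=9 v=2: → [8,17),[6,15),[4,13),[2,11); WM=8
i=4 t=6 v=4: → [6,15),[4,13),[2,11),[0,9); WM=8
i=5 t=1 v=8: DROP (t<8-2); WM=8
i=6 t=10 v=8: → [10,19),[8,17),[6,15),[4,13),[2,11); WM=9; [0,9) fires=4
i=7 t=1 v=4: DROP (t<9-2); WM=9
i=8 t=15 v=5: → [14,23),[12,21),[10,19),[8,17); WM=14; [2,11) fires=5 [4,13) fires=5
i=9 t=15 v=7: → [14,23),[12,21),[10,19),[8,17); WM=14
i=10 t=16 v=7: → [16,25),[14,23),[12,21),[10,19),[8,17); WM=15; [6,15) fires=4
i=11 t=17 v=1: → [16,25),[14,23),[12,21),[10,19); WM=16
i=12 t=26 v=2: → [26,35),[24,33),[22,31),[20,29),[18,27); WM=25; [8,17) fires=5 [10,19) fires=5 [12,21) fires=4 [14,23) fires=4 [16,25) fires=2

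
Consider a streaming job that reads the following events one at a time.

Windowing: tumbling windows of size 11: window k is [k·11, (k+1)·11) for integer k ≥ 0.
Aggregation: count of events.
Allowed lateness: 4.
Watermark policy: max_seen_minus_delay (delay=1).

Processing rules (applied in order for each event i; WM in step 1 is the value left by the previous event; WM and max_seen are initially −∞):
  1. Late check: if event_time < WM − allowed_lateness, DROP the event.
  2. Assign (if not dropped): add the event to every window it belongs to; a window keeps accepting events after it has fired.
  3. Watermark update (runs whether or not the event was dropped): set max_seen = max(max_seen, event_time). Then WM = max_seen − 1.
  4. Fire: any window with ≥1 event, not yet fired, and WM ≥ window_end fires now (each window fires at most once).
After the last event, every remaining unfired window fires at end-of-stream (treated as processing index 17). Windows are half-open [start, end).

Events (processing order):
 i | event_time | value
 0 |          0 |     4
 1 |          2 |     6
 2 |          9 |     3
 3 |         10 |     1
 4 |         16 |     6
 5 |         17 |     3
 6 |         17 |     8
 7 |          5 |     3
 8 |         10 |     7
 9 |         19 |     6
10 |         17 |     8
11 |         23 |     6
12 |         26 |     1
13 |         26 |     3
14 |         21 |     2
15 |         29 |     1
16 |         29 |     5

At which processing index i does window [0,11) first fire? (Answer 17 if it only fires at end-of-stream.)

i=0 t=0 v=4: → [0,11); WM=-1
i=1 t=2 v=6: → [0,11); WM=1
i=2 t=9 v=3: → [0,11); WM=8
i=3 t=10 v=1: → [0,11); WM=9
i=4 t=16 v=6: → [11,22); WM=15; [0,11) fires=4
i=5 t=17 v=3: → [11,22); WM=16
i=6 t=17 v=8: → [11,22); WM=16
i=7 t=5 v=3: DROP (t<16-4); WM=16
i=8 t=10 v=7: DROP (t<16-4); WM=16
i=9 t=19 v=6: → [11,22); WM=18
i=10 t=17 v=8: → [11,22); WM=18
i=11 t=23 v=6: → [22,33); WM=22; [11,22) fires=5
i=12 t=26 v=1: → [22,33); WM=25
i=13 t=26 v=3: → [22,33); WM=25
i=14 t=21 v=2: → [11,22); WM=25
i=15 t=29 v=1: → [22,33); WM=28
i=16 t=29 v=5: → [22,33); WM=28

4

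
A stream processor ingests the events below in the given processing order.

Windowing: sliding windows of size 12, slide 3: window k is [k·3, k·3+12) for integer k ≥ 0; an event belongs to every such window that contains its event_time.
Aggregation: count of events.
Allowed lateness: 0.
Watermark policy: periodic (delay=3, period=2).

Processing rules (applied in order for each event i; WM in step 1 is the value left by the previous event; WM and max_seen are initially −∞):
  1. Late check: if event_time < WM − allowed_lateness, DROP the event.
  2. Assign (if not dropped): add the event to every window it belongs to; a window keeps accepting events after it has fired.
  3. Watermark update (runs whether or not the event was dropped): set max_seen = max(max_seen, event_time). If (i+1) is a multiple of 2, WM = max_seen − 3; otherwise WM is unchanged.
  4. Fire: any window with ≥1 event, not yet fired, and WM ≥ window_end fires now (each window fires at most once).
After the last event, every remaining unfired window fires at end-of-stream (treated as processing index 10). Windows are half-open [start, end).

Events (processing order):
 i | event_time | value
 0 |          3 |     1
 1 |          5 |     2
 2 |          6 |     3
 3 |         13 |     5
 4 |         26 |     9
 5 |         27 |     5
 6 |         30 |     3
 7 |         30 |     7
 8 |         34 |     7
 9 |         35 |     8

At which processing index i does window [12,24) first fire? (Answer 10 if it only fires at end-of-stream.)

i=0 t=3 v=1: → [3,15),[0,12); WM=−∞
i=1 t=5 v=2: → [3,15),[0,12); WM=2
i=2 t=6 v=3: → [6,18),[3,15),[0,12); WM=2
i=3 t=13 v=5: → [12,24),[9,21),[6,18),[3,15); WM=10
i=4 t=26 v=9: → [24,36),[21,33),[18,30),[15,27); WM=10
i=5 t=27 v=5: → [27,39),[24,36),[21,33),[18,30); WM=24; [0,12) fires=3 [3,15) fires=4 [6,18) fires=2 [9,21) fires=1 [12,24) fires=1
i=6 t=30 v=3: → [30,42),[27,39),[24,36),[21,33); WM=24
i=7 t=30 v=7: → [30,42),[27,39),[24,36),[21,33); WM=27; [15,27) fires=1
i=8 t=34 v=7: → [33,45),[30,42),[27,39),[24,36); WM=27
i=9 t=35 v=8: → [33,45),[30,42),[27,39),[24,36); WM=32; [18,30) fires=2

5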